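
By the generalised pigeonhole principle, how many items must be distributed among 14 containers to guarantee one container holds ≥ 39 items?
n = (39 − 1)·14 + 1 = 533

By the generalised pigeonhole principle, to guarantee some box contains ≥ r objects we need more than (r − 1) · k objects total. Threshold: n = (r − 1) · k + 1. With r = 39 and k = 14: n = 38 · 14 + 1 = 532 + 1 = 533. For n = 532 = 38 · 14, we can put exactly 38 objects in every box, avoiding 39 in any single one — so 533 is tight.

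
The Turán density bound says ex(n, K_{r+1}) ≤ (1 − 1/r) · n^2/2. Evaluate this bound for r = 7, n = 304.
Turán density bound = (6/7) · 304^2/2 = 277248/7 ≈ 39606.8571

Turán's theorem: ex(n, K_{r+1}) is achieved by the complete r-partite Turán graph T(n, r) with parts as balanced as possible, and is at most (1 − 1/r) · n^2/2. For r = 7, n = 304: the density bound is (6/7) · 92416/2 = 277248/7 ≈ 39606.8571. The integer-valued extremum is e(T(304, 7)) = 39606, which is strictly less than the density bound 277248/7 since 7 ∤ 304 (the parts of T(304, 7) cannot all be equal).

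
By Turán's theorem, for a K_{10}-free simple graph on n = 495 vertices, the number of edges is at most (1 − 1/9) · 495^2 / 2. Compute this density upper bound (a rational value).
Turán density bound = (8/9) · 495^2/2 = 108900

Turán's theorem: ex(n, K_{r+1}) is achieved by the complete r-partite Turán graph T(n, r) with parts as balanced as possible, and is at most (1 − 1/r) · n^2/2. For r = 9, n = 495: the density bound is (8/9) · 245025/2 = 108900. Since 9 ∣ 495, the Turán graph T(495, 9) has parts of equal size 55, and its edge count e(T(495, 9)) = 108900 attains the density bound exactly.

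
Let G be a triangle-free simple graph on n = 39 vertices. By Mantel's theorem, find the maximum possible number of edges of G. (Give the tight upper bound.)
ex(39, K_3) = ⌊39^2/4⌋ = 380

Mantel (1907): a triangle-free graph on n vertices has at most ⌊n^2/4⌋ edges, with equality for the complete bipartite graph K_{⌊n/2⌋, ⌈n/2⌉}. For n = 39: ⌊39^2/4⌋ = ⌊1521/4⌋ = 380. The extremal graph is K_{19, 20}, which has 19·20 = 380 edges.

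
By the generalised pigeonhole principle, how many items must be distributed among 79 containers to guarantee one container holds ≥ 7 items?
n = (7 − 1)·79 + 1 = 475

By the generalised pigeonhole principle, to guarantee some box contains ≥ r objects we need more than (r − 1) · k objects total. Threshold: n = (r − 1) · k + 1. With r = 7 and k = 79: n = 6 · 79 + 1 = 474 + 1 = 475. For n = 474 = 6 · 79, we can put exactly 6 objects in every box, avoiding 7 in any single one — so 475 is tight.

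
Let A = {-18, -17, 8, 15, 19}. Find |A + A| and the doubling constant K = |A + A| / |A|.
K = |A + A| / |A| = 15/5 = 3

Enumerate A + A = {a + b : a, b ∈ A}. With |A| = 5, there are |A|^2 = 25 ordered sum pairs; collecting distinct values, A + A = {-36, -35, -34, -10, -9, -3, -2, 1, 2, 16, 23, 27, 30, 34, 38}, so |A + A| = 15. Thus K = 15/5 = 3. For comparison, the minimum possible |A + A| over all 5-element sets is 2·5 − 1 = 9 (so min K = 9/5), attained only by arithmetic progressions.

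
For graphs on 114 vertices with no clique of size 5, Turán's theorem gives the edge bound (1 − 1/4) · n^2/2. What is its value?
Turán density bound = (3/4) · 114^2/2 = 9747/2 ≈ 4873.5

Turán's theorem: ex(n, K_{r+1}) is achieved by the complete r-partite Turán graph T(n, r) with parts as balanced as possible, and is at most (1 − 1/r) · n^2/2. For r = 4, n = 114: the density bound is (3/4) · 12996/2 = 9747/2 ≈ 4873.5. The integer-valued extremum is e(T(114, 4)) = 4873, which is strictly less than the density bound 9747/2 since 4 ∤ 114 (the parts of T(114, 4) cannot all be equal).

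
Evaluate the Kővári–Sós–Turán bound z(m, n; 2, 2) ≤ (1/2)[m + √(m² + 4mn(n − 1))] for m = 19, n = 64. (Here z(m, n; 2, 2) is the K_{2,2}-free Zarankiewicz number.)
z(19, 64; 2, 2) ≤ (1/2)[19 + √(19² + 4·19·64·63)] = (1/2)[19 + √306793] = 286.4445

Kővári–Sós–Turán: let r_1, ..., r_19 be the row sums and z = Σ r_i the total number of 1s. Each pair of columns can share at most one row with both entries 1 (else a 2×2 all-ones block appears), so Σ_i C(r_i, 2) ≤ C(64, 2) = 2016. By convexity Σ_i C(r_i, 2) ≥ 19·C(z/19, 2) = z(z − 19)/(2·19), giving z² − 19z − 19·64·63 ≤ 0 and hence z ≤ (1/2)[19 + √(361 + 4·76608)] = (1/2)[19 + √306793] ≈ (1/2)(19 + 553.889) = 286.4445.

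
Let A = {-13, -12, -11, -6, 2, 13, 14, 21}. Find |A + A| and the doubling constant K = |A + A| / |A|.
K = |A + A| / |A| = 31/8

Enumerate A + A = {a + b : a, b ∈ A}. With |A| = 8, there are |A|^2 = 64 ordered sum pairs; collecting distinct values, A + A = {-26, -25, -24, -23, -22, -19, -18, -17, -12, -11, -10, -9, -4, 0, 1, 2, 3, 4, 7, 8, 9, 10, 15, 16, 23, 26, 27, 28, 34, 35, 42}, so |A + A| = 31. Thus K = 31/8. For comparison, the minimum possible |A + A| over all 8-element sets is 2·8 − 1 = 15 (so min K = 15/8), attained only by arithmetic progressions.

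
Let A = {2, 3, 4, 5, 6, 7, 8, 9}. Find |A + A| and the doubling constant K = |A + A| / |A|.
K = |A + A| / |A| = 15/8

Enumerate A + A = {a + b : a, b ∈ A}. With |A| = 8, there are |A|^2 = 64 ordered sum pairs; collecting distinct values, A + A = {4, 5, 6, 7, 8, 9, 10, 11, 12, 13, 14, 15, 16, 17, 18}, so |A + A| = 15. Thus K = 15/8. Here |A + A| = 2|A| − 1 = 15, the minimum possible — so K = 15/8 is minimal, which holds iff A is an arithmetic progression.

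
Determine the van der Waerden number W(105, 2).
W(105, 2) = 105 + 1 = 106

A 2-term AP is any pair of integers, so a monochromatic 2-AP exists iff some colour is used at least twice. With 105 colours, the colouring i ↦ i on {1, ..., 105} uses each colour once, avoiding any monochromatic pair, so W(105, 2) > 105. For {1, ..., 106}, pigeonhole forces two integers of the same colour, which form a monochromatic 2-AP. Hence W(105, 2) = 106.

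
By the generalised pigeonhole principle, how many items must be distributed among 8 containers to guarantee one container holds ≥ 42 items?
n = (42 − 1)·8 + 1 = 329

By the generalised pigeonhole principle, to guarantee some box contains ≥ r objects we need more than (r − 1) · k objects total. Threshold: n = (r − 1) · k + 1. With r = 42 and k = 8: n = 41 · 8 + 1 = 328 + 1 = 329. For n = 328 = 41 · 8, we can put exactly 41 objects in every box, avoiding 42 in any single one — so 329 is tight.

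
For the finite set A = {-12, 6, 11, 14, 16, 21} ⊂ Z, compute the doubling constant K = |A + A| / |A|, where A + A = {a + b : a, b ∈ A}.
K = |A + A| / |A| = 18/6 = 3

Enumerate A + A = {a + b : a, b ∈ A}. With |A| = 6, there are |A|^2 = 36 ordered sum pairs; collecting distinct values, A + A = {-24, -6, -1, 2, 4, 9, 12, 17, 20, 22, 25, 27, 28, 30, 32, 35, 37, 42}, so |A + A| = 18. Thus K = 18/6 = 3. For comparison, the minimum possible |A + A| over all 6-element sets is 2·6 − 1 = 11 (so min K = 11/6), attained only by arithmetic progressions.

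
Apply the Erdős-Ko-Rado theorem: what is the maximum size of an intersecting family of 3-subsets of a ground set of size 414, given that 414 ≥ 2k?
max |F| = C(413, 2) = 85078

The Erdős-Ko-Rado theorem states: for n ≥ 2k, an intersecting family of k-subsets of an n-element set has size at most C(n − 1, k − 1), with equality for 'star' families {A ⊆ [n] : |A| = k, i ∈ A} (fix an element i). For n = 414, k = 3: C(413, 2) = 85078.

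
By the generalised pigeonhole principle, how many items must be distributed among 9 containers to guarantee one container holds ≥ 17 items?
n = (17 − 1)·9 + 1 = 145

By the generalised pigeonhole principle, to guarantee some box contains ≥ r objects we need more than (r − 1) · k objects total. Threshold: n = (r − 1) · k + 1. With r = 17 and k = 9: n = 16 · 9 + 1 = 144 + 1 = 145. For n = 144 = 16 · 9, we can put exactly 16 objects in every box, avoiding 17 in any single one — so 145 is tight.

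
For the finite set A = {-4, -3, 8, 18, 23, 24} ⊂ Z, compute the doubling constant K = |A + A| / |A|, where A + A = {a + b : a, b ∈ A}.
K = |A + A| / |A| = 20/6 = 10/3

Enumerate A + A = {a + b : a, b ∈ A}. With |A| = 6, there are |A|^2 = 36 ordered sum pairs; collecting distinct values, A + A = {-8, -7, -6, 4, 5, 14, 15, 16, 19, 20, 21, 26, 31, 32, 36, 41, 42, 46, 47, 48}, so |A + A| = 20. Thus K = 20/6 = 10/3. For comparison, the minimum possible |A + A| over all 6-element sets is 2·6 − 1 = 11 (so min K = 11/6), attained only by arithmetic progressions.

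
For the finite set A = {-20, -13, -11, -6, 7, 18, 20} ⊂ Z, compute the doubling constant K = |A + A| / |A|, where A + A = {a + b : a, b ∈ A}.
K = |A + A| / |A| = 25/7

Enumerate A + A = {a + b : a, b ∈ A}. With |A| = 7, there are |A|^2 = 49 ordered sum pairs; collecting distinct values, A + A = {-40, -33, -31, -26, -24, -22, -19, -17, -13, -12, -6, -4, -2, 0, 1, 5, 7, 9, 12, 14, 25, 27, 36, 38, 40}, so |A + A| = 25. Thus K = 25/7. For comparison, the minimum possible |A + A| over all 7-element sets is 2·7 − 1 = 13 (so min K = 13/7), attained only by arithmetic progressions.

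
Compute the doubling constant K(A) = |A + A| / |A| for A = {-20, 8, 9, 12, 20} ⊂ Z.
K = |A + A| / |A| = 15/5 = 3

Enumerate A + A = {a + b : a, b ∈ A}. With |A| = 5, there are |A|^2 = 25 ordered sum pairs; collecting distinct values, A + A = {-40, -12, -11, -8, 0, 16, 17, 18, 20, 21, 24, 28, 29, 32, 40}, so |A + A| = 15. Thus K = 15/5 = 3. For comparison, the minimum possible |A + A| over all 5-element sets is 2·5 − 1 = 9 (so min K = 9/5), attained only by arithmetic progressions.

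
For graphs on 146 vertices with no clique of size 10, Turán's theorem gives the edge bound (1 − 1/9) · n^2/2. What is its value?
Turán density bound = (8/9) · 146^2/2 = 85264/9 ≈ 9473.7778

Turán's theorem: ex(n, K_{r+1}) is achieved by the complete r-partite Turán graph T(n, r) with parts as balanced as possible, and is at most (1 − 1/r) · n^2/2. For r = 9, n = 146: the density bound is (8/9) · 21316/2 = 85264/9 ≈ 9473.7778. The integer-valued extremum is e(T(146, 9)) = 9473, which is strictly less than the density bound 85264/9 since 9 ∤ 146 (the parts of T(146, 9) cannot all be equal).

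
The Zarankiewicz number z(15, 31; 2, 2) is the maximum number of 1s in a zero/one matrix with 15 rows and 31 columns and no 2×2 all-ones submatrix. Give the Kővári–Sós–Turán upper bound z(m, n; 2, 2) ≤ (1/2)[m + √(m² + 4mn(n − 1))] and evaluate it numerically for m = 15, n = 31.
z(15, 31; 2, 2) ≤ (1/2)[15 + √(15² + 4·15·31·30)] = (1/2)[15 + √56025] = 125.848

Kővári–Sós–Turán: let r_1, ..., r_15 be the row sums and z = Σ r_i the total number of 1s. Each pair of columns can share at most one row with both entries 1 (else a 2×2 all-ones block appears), so Σ_i C(r_i, 2) ≤ C(31, 2) = 465. By convexity Σ_i C(r_i, 2) ≥ 15·C(z/15, 2) = z(z − 15)/(2·15), giving z² − 15z − 15·31·30 ≤ 0 and hence z ≤ (1/2)[15 + √(225 + 4·13950)] = (1/2)[15 + √56025] ≈ (1/2)(15 + 236.696) = 125.848.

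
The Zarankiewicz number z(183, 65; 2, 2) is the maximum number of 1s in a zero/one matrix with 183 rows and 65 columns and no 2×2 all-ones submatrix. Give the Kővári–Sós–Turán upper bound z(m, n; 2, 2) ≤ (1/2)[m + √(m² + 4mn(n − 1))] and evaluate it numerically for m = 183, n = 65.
z(183, 65; 2, 2) ≤ (1/2)[183 + √(183² + 4·183·65·64)] = (1/2)[183 + √3078609] = 968.7983

Kővári–Sós–Turán: let r_1, ..., r_183 be the row sums and z = Σ r_i the total number of 1s. Each pair of columns can share at most one row with both entries 1 (else a 2×2 all-ones block appears), so Σ_i C(r_i, 2) ≤ C(65, 2) = 2080. By convexity Σ_i C(r_i, 2) ≥ 183·C(z/183, 2) = z(z − 183)/(2·183), giving z² − 183z − 183·65·64 ≤ 0 and hence z ≤ (1/2)[183 + √(33489 + 4·761280)] = (1/2)[183 + √3078609] ≈ (1/2)(183 + 1754.5965) = 968.7983.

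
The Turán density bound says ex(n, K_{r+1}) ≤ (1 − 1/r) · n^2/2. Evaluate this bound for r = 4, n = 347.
Turán density bound = (3/4) · 347^2/2 = 361227/8 ≈ 45153.375

Turán's theorem: ex(n, K_{r+1}) is achieved by the complete r-partite Turán graph T(n, r) with parts as balanced as possible, and is at most (1 − 1/r) · n^2/2. For r = 4, n = 347: the density bound is (3/4) · 120409/2 = 361227/8 ≈ 45153.375. The integer-valued extremum is e(T(347, 4)) = 45153, which is strictly less than the density bound 361227/8 since 4 ∤ 347 (the parts of T(347, 4) cannot all be equal).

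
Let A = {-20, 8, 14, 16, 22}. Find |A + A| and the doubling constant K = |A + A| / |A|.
K = |A + A| / |A| = 14/5

Enumerate A + A = {a + b : a, b ∈ A}. With |A| = 5, there are |A|^2 = 25 ordered sum pairs; collecting distinct values, A + A = {-40, -12, -6, -4, 2, 16, 22, 24, 28, 30, 32, 36, 38, 44}, so |A + A| = 14. Thus K = 14/5. For comparison, the minimum possible |A + A| over all 5-element sets is 2·5 − 1 = 9 (so min K = 9/5), attained only by arithmetic progressions.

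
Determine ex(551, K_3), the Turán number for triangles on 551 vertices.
ex(551, K_3) = ⌊551^2/4⌋ = 75900

Mantel (1907): a triangle-free graph on n vertices has at most ⌊n^2/4⌋ edges, with equality for the complete bipartite graph K_{⌊n/2⌋, ⌈n/2⌉}. For n = 551: ⌊551^2/4⌋ = ⌊303601/4⌋ = 75900. The extremal graph is K_{275, 276}, which has 275·276 = 75900 edges.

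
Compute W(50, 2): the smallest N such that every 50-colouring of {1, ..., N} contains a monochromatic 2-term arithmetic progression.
W(50, 2) = 50 + 1 = 51

A 2-term AP is any pair of integers, so a monochromatic 2-AP exists iff some colour is used at least twice. With 50 colours, the colouring i ↦ i on {1, ..., 50} uses each colour once, avoiding any monochromatic pair, so W(50, 2) > 50. For {1, ..., 51}, pigeonhole forces two integers of the same colour, which form a monochromatic 2-AP. Hence W(50, 2) = 51.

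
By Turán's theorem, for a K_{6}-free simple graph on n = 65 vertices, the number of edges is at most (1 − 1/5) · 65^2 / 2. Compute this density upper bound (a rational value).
Turán density bound = (4/5) · 65^2/2 = 1690

Turán's theorem: ex(n, K_{r+1}) is achieved by the complete r-partite Turán graph T(n, r) with parts as balanced as possible, and is at most (1 − 1/r) · n^2/2. For r = 5, n = 65: the density bound is (4/5) · 4225/2 = 1690. Since 5 ∣ 65, the Turán graph T(65, 5) has parts of equal size 13, and its edge count e(T(65, 5)) = 1690 attains the density bound exactly.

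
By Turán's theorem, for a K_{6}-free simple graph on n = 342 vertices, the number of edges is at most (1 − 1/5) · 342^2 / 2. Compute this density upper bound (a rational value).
Turán density bound = (4/5) · 342^2/2 = 233928/5 ≈ 46785.6

Turán's theorem: ex(n, K_{r+1}) is achieved by the complete r-partite Turán graph T(n, r) with parts as balanced as possible, and is at most (1 − 1/r) · n^2/2. For r = 5, n = 342: the density bound is (4/5) · 116964/2 = 233928/5 ≈ 46785.6. The integer-valued extremum is e(T(342, 5)) = 46785, which is strictly less than the density bound 233928/5 since 5 ∤ 342 (the parts of T(342, 5) cannot all be equal).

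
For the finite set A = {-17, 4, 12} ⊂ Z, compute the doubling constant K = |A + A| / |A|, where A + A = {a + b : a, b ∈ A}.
K = |A + A| / |A| = 6/3 = 2

Enumerate A + A = {a + b : a, b ∈ A}. With |A| = 3, there are |A|^2 = 9 ordered sum pairs; collecting distinct values, A + A = {-34, -13, -5, 8, 16, 24}, so |A + A| = 6. Thus K = 6/3 = 2. For comparison, the minimum possible |A + A| over all 3-element sets is 2·3 − 1 = 5 (so min K = 5/3), attained only by arithmetic progressions.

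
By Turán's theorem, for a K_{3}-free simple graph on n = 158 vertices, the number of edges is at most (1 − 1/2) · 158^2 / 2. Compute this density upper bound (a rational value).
Turán density bound = (1/2) · 158^2/2 = 6241

Turán's theorem: ex(n, K_{r+1}) is achieved by the complete r-partite Turán graph T(n, r) with parts as balanced as possible, and is at most (1 − 1/r) · n^2/2. For r = 2, n = 158: the density bound is (1/2) · 24964/2 = 6241. Since 2 ∣ 158, the Turán graph T(158, 2) has parts of equal size 79, and its edge count e(T(158, 2)) = 6241 attains the density bound exactly.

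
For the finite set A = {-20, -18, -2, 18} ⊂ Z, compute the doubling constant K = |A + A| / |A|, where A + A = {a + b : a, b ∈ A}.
K = |A + A| / |A| = 10/4 = 5/2

Enumerate A + A = {a + b : a, b ∈ A}. With |A| = 4, there are |A|^2 = 16 ordered sum pairs; collecting distinct values, A + A = {-40, -38, -36, -22, -20, -4, -2, 0, 16, 36}, so |A + A| = 10. Thus K = 10/4 = 5/2. For comparison, the minimum possible |A + A| over all 4-element sets is 2·4 − 1 = 7 (so min K = 7/4), attained only by arithmetic progressions.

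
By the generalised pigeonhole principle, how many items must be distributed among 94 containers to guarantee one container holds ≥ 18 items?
n = (18 − 1)·94 + 1 = 1599

By the generalised pigeonhole principle, to guarantee some box contains ≥ r objects we need more than (r − 1) · k objects total. Threshold: n = (r − 1) · k + 1. With r = 18 and k = 94: n = 17 · 94 + 1 = 1598 + 1 = 1599. For n = 1598 = 17 · 94, we can put exactly 17 objects in every box, avoiding 18 in any single one — so 1599 is tight.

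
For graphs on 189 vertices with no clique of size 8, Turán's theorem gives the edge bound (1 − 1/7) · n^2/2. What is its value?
Turán density bound = (6/7) · 189^2/2 = 15309

Turán's theorem: ex(n, K_{r+1}) is achieved by the complete r-partite Turán graph T(n, r) with parts as balanced as possible, and is at most (1 − 1/r) · n^2/2. For r = 7, n = 189: the density bound is (6/7) · 35721/2 = 15309. Since 7 ∣ 189, the Turán graph T(189, 7) has parts of equal size 27, and its edge count e(T(189, 7)) = 15309 attains the density bound exactly.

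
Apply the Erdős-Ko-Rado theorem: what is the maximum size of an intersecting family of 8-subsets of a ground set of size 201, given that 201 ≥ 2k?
max |F| = C(200, 7) = 2283896214600

Erdős-Ko-Rado (1961): when n ≥ 2k, max |F| = C(n−1, k−1). The bound is attained by the star {A : i ∈ A} for any fixed i ∈ [n]. Here C(201−1, 8−1) = C(200, 7) = 2283896214600.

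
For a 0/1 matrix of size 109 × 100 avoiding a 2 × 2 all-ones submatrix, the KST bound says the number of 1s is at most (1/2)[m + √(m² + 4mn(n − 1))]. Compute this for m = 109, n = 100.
z(109, 100; 2, 2) ≤ (1/2)[109 + √(109² + 4·109·100·99)] = (1/2)[109 + √4328281] = 1094.7261

Kővári–Sós–Turán: let r_1, ..., r_109 be the row sums and z = Σ r_i the total number of 1s. Each pair of columns can share at most one row with both entries 1 (else a 2×2 all-ones block appears), so Σ_i C(r_i, 2) ≤ C(100, 2) = 4950. By convexity Σ_i C(r_i, 2) ≥ 109·C(z/109, 2) = z(z − 109)/(2·109), giving z² − 109z − 109·100·99 ≤ 0 and hence z ≤ (1/2)[109 + √(11881 + 4·1079100)] = (1/2)[109 + √4328281] ≈ (1/2)(109 + 2080.4521) = 1094.7261.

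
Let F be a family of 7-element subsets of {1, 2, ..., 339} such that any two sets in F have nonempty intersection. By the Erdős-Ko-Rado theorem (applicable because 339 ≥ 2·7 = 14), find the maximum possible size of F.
max |F| = C(338, 6) = 1980564039636

Erdős-Ko-Rado (1961): when n ≥ 2k, max |F| = C(n−1, k−1). The bound is attained by the star {A : i ∈ A} for any fixed i ∈ [n]. Here C(339−1, 7−1) = C(338, 6) = 1980564039636.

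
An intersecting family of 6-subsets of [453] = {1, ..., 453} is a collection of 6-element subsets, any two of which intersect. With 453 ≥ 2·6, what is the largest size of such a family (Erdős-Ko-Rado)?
max |F| = C(452, 5) = 153769640640

The Erdős-Ko-Rado theorem states: for n ≥ 2k, an intersecting family of k-subsets of an n-element set has size at most C(n − 1, k − 1), with equality for 'star' families {A ⊆ [n] : |A| = k, i ∈ A} (fix an element i). For n = 453, k = 6: C(452, 5) = 153769640640.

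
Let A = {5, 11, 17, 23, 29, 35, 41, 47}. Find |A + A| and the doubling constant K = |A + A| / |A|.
K = |A + A| / |A| = 15/8

Enumerate A + A = {a + b : a, b ∈ A}. With |A| = 8, there are |A|^2 = 64 ordered sum pairs; collecting distinct values, A + A = {10, 16, 22, 28, 34, 40, 46, 52, 58, 64, 70, 76, 82, 88, 94}, so |A + A| = 15. Thus K = 15/8. Here |A + A| = 2|A| − 1 = 15, the minimum possible — so K = 15/8 is minimal, which holds iff A is an arithmetic progression.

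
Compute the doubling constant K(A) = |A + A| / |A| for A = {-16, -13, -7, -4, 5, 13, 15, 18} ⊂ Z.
K = |A + A| / |A| = 31/8

Enumerate A + A = {a + b : a, b ∈ A}. With |A| = 8, there are |A|^2 = 64 ordered sum pairs; collecting distinct values, A + A = {-32, -29, -26, -23, -20, -17, -14, -11, -8, -3, -2, -1, 0, 1, 2, 5, 6, 8, 9, 10, 11, 14, 18, 20, 23, 26, 28, 30, 31, 33, 36}, so |A + A| = 31. Thus K = 31/8. For comparison, the minimum possible |A + A| over all 8-element sets is 2·8 − 1 = 15 (so min K = 15/8), attained only by arithmetic progressions.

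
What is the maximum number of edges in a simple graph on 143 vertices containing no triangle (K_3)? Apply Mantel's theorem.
ex(143, K_3) = ⌊143^2/4⌋ = 5112

Mantel (1907): a triangle-free graph on n vertices has at most ⌊n^2/4⌋ edges, with equality for the complete bipartite graph K_{⌊n/2⌋, ⌈n/2⌉}. For n = 143: ⌊143^2/4⌋ = ⌊20449/4⌋ = 5112. The extremal graph is K_{71, 72}, which has 71·72 = 5112 edges.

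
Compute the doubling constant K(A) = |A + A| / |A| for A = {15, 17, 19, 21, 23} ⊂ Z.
K = |A + A| / |A| = 9/5

Enumerate A + A = {a + b : a, b ∈ A}. With |A| = 5, there are |A|^2 = 25 ordered sum pairs; collecting distinct values, A + A = {30, 32, 34, 36, 38, 40, 42, 44, 46}, so |A + A| = 9. Thus K = 9/5. Here |A + A| = 2|A| − 1 = 9, the minimum possible — so K = 9/5 is minimal, which holds iff A is an arithmetic progression.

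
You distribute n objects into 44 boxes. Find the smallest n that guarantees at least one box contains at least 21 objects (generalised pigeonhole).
n = (21 − 1)·44 + 1 = 881

By the generalised pigeonhole principle, to guarantee some box contains ≥ r objects we need more than (r − 1) · k objects total. Threshold: n = (r − 1) · k + 1. With r = 21 and k = 44: n = 20 · 44 + 1 = 880 + 1 = 881. For n = 880 = 20 · 44, we can put exactly 20 objects in every box, avoiding 21 in any single one — so 881 is tight.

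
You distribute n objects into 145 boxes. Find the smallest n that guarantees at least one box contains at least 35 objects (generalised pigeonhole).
n = (35 − 1)·145 + 1 = 4931

By the generalised pigeonhole principle, to guarantee some box contains ≥ r objects we need more than (r − 1) · k objects total. Threshold: n = (r − 1) · k + 1. With r = 35 and k = 145: n = 34 · 145 + 1 = 4930 + 1 = 4931. For n = 4930 = 34 · 145, we can put exactly 34 objects in every box, avoiding 35 in any single one — so 4931 is tight.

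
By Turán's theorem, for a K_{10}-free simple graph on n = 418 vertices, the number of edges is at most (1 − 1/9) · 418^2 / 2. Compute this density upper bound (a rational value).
Turán density bound = (8/9) · 418^2/2 = 698896/9 ≈ 77655.1111

Turán's theorem: ex(n, K_{r+1}) is achieved by the complete r-partite Turán graph T(n, r) with parts as balanced as possible, and is at most (1 − 1/r) · n^2/2. For r = 9, n = 418: the density bound is (8/9) · 174724/2 = 698896/9 ≈ 77655.1111. The integer-valued extremum is e(T(418, 9)) = 77654, which is strictly less than the density bound 698896/9 since 9 ∤ 418 (the parts of T(418, 9) cannot all be equal).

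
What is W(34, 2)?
W(34, 2) = 34 + 1 = 35

A 2-term AP is any pair of integers, so a monochromatic 2-AP exists iff some colour is used at least twice. With 34 colours, the colouring i ↦ i on {1, ..., 34} uses each colour once, avoiding any monochromatic pair, so W(34, 2) > 34. For {1, ..., 35}, pigeonhole forces two integers of the same colour, which form a monochromatic 2-AP. Hence W(34, 2) = 35.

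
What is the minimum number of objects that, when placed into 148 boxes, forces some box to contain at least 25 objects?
n = (25 − 1)·148 + 1 = 3553

By the generalised pigeonhole principle, to guarantee some box contains ≥ r objects we need more than (r − 1) · k objects total. Threshold: n = (r − 1) · k + 1. With r = 25 and k = 148: n = 24 · 148 + 1 = 3552 + 1 = 3553. For n = 3552 = 24 · 148, we can put exactly 24 objects in every box, avoiding 25 in any single one — so 3553 is tight.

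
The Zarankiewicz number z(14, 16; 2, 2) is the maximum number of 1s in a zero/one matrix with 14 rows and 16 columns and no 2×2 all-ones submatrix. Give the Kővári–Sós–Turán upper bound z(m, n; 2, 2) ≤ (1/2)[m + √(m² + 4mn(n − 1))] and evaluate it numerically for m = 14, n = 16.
z(14, 16; 2, 2) ≤ (1/2)[14 + √(14² + 4·14·16·15)] = (1/2)[14 + √13636] = 65.3866

Kővári–Sós–Turán: let r_1, ..., r_14 be the row sums and z = Σ r_i the total number of 1s. Each pair of columns can share at most one row with both entries 1 (else a 2×2 all-ones block appears), so Σ_i C(r_i, 2) ≤ C(16, 2) = 120. By convexity Σ_i C(r_i, 2) ≥ 14·C(z/14, 2) = z(z − 14)/(2·14), giving z² − 14z − 14·16·15 ≤ 0 and hence z ≤ (1/2)[14 + √(196 + 4·3360)] = (1/2)[14 + √13636] ≈ (1/2)(14 + 116.7733) = 65.3866.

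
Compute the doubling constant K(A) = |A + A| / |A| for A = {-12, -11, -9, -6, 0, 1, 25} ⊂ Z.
K = |A + A| / |A| = 25/7

Enumerate A + A = {a + b : a, b ∈ A}. With |A| = 7, there are |A|^2 = 49 ordered sum pairs; collecting distinct values, A + A = {-24, -23, -22, -21, -20, -18, -17, -15, -12, -11, -10, -9, -8, -6, -5, 0, 1, 2, 13, 14, 16, 19, 25, 26, 50}, so |A + A| = 25. Thus K = 25/7. For comparison, the minimum possible |A + A| over all 7-element sets is 2·7 − 1 = 13 (so min K = 13/7), attained only by arithmetic progressions.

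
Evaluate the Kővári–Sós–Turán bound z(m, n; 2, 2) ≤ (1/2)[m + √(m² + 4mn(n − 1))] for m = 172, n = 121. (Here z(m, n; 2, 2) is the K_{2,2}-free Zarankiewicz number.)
z(172, 121; 2, 2) ≤ (1/2)[172 + √(172² + 4·172·121·120)] = (1/2)[172 + √10019344] = 1668.6674

Kővári–Sós–Turán: let r_1, ..., r_172 be the row sums and z = Σ r_i the total number of 1s. Each pair of columns can share at most one row with both entries 1 (else a 2×2 all-ones block appears), so Σ_i C(r_i, 2) ≤ C(121, 2) = 7260. By convexity Σ_i C(r_i, 2) ≥ 172·C(z/172, 2) = z(z − 172)/(2·172), giving z² − 172z − 172·121·120 ≤ 0 and hence z ≤ (1/2)[172 + √(29584 + 4·2497440)] = (1/2)[172 + √10019344] ≈ (1/2)(172 + 3165.3347) = 1668.6674.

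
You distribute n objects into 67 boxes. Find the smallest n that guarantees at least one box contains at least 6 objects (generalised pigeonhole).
n = (6 − 1)·67 + 1 = 336

By the generalised pigeonhole principle, to guarantee some box contains ≥ r objects we need more than (r − 1) · k objects total. Threshold: n = (r − 1) · k + 1. With r = 6 and k = 67: n = 5 · 67 + 1 = 335 + 1 = 336. For n = 335 = 5 · 67, we can put exactly 5 objects in every box, avoiding 6 in any single one — so 336 is tight.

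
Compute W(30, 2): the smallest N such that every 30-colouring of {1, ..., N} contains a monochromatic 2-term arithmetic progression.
W(30, 2) = 30 + 1 = 31

A 2-term AP is any pair of integers, so a monochromatic 2-AP exists iff some colour is used at least twice. With 30 colours, the colouring i ↦ i on {1, ..., 30} uses each colour once, avoiding any monochromatic pair, so W(30, 2) > 30. For {1, ..., 31}, pigeonhole forces two integers of the same colour, which form a monochromatic 2-AP. Hence W(30, 2) = 31.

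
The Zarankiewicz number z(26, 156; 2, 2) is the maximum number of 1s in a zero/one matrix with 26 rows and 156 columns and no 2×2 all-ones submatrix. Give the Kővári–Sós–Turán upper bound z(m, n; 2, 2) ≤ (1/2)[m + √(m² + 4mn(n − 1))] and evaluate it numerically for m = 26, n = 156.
z(26, 156; 2, 2) ≤ (1/2)[26 + √(26² + 4·26·156·155)] = (1/2)[26 + √2515396] = 806

Kővári–Sós–Turán: let r_1, ..., r_26 be the row sums and z = Σ r_i the total number of 1s. Each pair of columns can share at most one row with both entries 1 (else a 2×2 all-ones block appears), so Σ_i C(r_i, 2) ≤ C(156, 2) = 12090. By convexity Σ_i C(r_i, 2) ≥ 26·C(z/26, 2) = z(z − 26)/(2·26), giving z² − 26z − 26·156·155 ≤ 0 and hence z ≤ (1/2)[26 + √(676 + 4·628680)] = (1/2)[26 + √2515396] ≈ (1/2)(26 + 1586) = 806.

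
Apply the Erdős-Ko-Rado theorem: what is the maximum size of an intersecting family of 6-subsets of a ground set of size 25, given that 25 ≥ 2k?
max |F| = C(24, 5) = 42504

Erdős-Ko-Rado (1961): when n ≥ 2k, max |F| = C(n−1, k−1). The bound is attained by the star {A : i ∈ A} for any fixed i ∈ [n]. Here C(25−1, 6−1) = C(24, 5) = 42504.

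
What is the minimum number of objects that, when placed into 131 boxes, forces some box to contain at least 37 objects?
n = (37 − 1)·131 + 1 = 4717

By the generalised pigeonhole principle, to guarantee some box contains ≥ r objects we need more than (r − 1) · k objects total. Threshold: n = (r − 1) · k + 1. With r = 37 and k = 131: n = 36 · 131 + 1 = 4716 + 1 = 4717. For n = 4716 = 36 · 131, we can put exactly 36 objects in every box, avoiding 37 in any single one — so 4717 is tight.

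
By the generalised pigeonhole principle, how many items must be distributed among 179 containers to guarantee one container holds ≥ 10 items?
n = (10 − 1)·179 + 1 = 1612

By the generalised pigeonhole principle, to guarantee some box contains ≥ r objects we need more than (r − 1) · k objects total. Threshold: n = (r − 1) · k + 1. With r = 10 and k = 179: n = 9 · 179 + 1 = 1611 + 1 = 1612. For n = 1611 = 9 · 179, we can put exactly 9 objects in every box, avoiding 10 in any single one — so 1612 is tight.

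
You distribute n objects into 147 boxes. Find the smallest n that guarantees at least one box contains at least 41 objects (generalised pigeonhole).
n = (41 − 1)·147 + 1 = 5881

By the generalised pigeonhole principle, to guarantee some box contains ≥ r objects we need more than (r − 1) · k objects total. Threshold: n = (r − 1) · k + 1. With r = 41 and k = 147: n = 40 · 147 + 1 = 5880 + 1 = 5881. For n = 5880 = 40 · 147, we can put exactly 40 objects in every box, avoiding 41 in any single one — so 5881 is tight.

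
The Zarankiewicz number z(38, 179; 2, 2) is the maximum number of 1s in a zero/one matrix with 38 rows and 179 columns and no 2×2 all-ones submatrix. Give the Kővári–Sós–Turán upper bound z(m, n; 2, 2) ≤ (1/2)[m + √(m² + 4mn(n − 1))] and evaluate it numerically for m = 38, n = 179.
z(38, 179; 2, 2) ≤ (1/2)[38 + √(38² + 4·38·179·178)] = (1/2)[38 + √4844468] = 1119.5076

Kővári–Sós–Turán: let r_1, ..., r_38 be the row sums and z = Σ r_i the total number of 1s. Each pair of columns can share at most one row with both entries 1 (else a 2×2 all-ones block appears), so Σ_i C(r_i, 2) ≤ C(179, 2) = 15931. By convexity Σ_i C(r_i, 2) ≥ 38·C(z/38, 2) = z(z − 38)/(2·38), giving z² − 38z − 38·179·178 ≤ 0 and hence z ≤ (1/2)[38 + √(1444 + 4·1210756)] = (1/2)[38 + √4844468] ≈ (1/2)(38 + 2201.0152) = 1119.5076.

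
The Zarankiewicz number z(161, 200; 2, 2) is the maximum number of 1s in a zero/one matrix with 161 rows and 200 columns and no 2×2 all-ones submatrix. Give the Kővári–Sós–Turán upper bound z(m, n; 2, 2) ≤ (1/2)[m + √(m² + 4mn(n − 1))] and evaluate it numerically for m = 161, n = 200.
z(161, 200; 2, 2) ≤ (1/2)[161 + √(161² + 4·161·200·199)] = (1/2)[161 + √25657121] = 2613.1429

Kővári–Sós–Turán: let r_1, ..., r_161 be the row sums and z = Σ r_i the total number of 1s. Each pair of columns can share at most one row with both entries 1 (else a 2×2 all-ones block appears), so Σ_i C(r_i, 2) ≤ C(200, 2) = 19900. By convexity Σ_i C(r_i, 2) ≥ 161·C(z/161, 2) = z(z − 161)/(2·161), giving z² − 161z − 161·200·199 ≤ 0 and hence z ≤ (1/2)[161 + √(25921 + 4·6407800)] = (1/2)[161 + √25657121] ≈ (1/2)(161 + 5065.2859) = 2613.1429.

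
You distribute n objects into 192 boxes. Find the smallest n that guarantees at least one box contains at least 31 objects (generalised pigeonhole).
n = (31 − 1)·192 + 1 = 5761

By the generalised pigeonhole principle, to guarantee some box contains ≥ r objects we need more than (r − 1) · k objects total. Threshold: n = (r − 1) · k + 1. With r = 31 and k = 192: n = 30 · 192 + 1 = 5760 + 1 = 5761. For n = 5760 = 30 · 192, we can put exactly 30 objects in every box, avoiding 31 in any single one — so 5761 is tight.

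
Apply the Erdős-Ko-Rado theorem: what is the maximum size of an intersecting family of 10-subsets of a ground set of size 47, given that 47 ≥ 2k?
max |F| = C(46, 9) = 1101716330

Erdős-Ko-Rado (1961): when n ≥ 2k, max |F| = C(n−1, k−1). The bound is attained by the star {A : i ∈ A} for any fixed i ∈ [n]. Here C(47−1, 10−1) = C(46, 9) = 1101716330.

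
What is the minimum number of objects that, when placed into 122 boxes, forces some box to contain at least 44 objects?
n = (44 − 1)·122 + 1 = 5247

By the generalised pigeonhole principle, to guarantee some box contains ≥ r objects we need more than (r − 1) · k objects total. Threshold: n = (r − 1) · k + 1. With r = 44 and k = 122: n = 43 · 122 + 1 = 5246 + 1 = 5247. For n = 5246 = 43 · 122, we can put exactly 43 objects in every box, avoiding 44 in any single one — so 5247 is tight.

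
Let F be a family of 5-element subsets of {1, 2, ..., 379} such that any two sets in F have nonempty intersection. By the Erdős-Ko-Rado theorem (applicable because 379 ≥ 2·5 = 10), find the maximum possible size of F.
max |F| = C(378, 4) = 837222750

Erdős-Ko-Rado (1961): when n ≥ 2k, max |F| = C(n−1, k−1). The bound is attained by the star {A : i ∈ A} for any fixed i ∈ [n]. Here C(379−1, 5−1) = C(378, 4) = 837222750.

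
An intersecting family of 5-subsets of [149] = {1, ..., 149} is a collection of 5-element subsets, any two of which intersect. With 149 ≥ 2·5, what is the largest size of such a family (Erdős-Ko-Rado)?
max |F| = C(148, 4) = 19190605

Erdős-Ko-Rado (1961): when n ≥ 2k, max |F| = C(n−1, k−1). The bound is attained by the star {A : i ∈ A} for any fixed i ∈ [n]. Here C(149−1, 5−1) = C(148, 4) = 19190605.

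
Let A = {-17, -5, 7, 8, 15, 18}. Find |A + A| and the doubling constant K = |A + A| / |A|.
K = |A + A| / |A| = 20/6 = 10/3

Enumerate A + A = {a + b : a, b ∈ A}. With |A| = 6, there are |A|^2 = 36 ordered sum pairs; collecting distinct values, A + A = {-34, -22, -10, -9, -2, 1, 2, 3, 10, 13, 14, 15, 16, 22, 23, 25, 26, 30, 33, 36}, so |A + A| = 20. Thus K = 20/6 = 10/3. For comparison, the minimum possible |A + A| over all 6-element sets is 2·6 − 1 = 11 (so min K = 11/6), attained only by arithmetic progressions.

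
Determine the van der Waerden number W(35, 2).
W(35, 2) = 35 + 1 = 36

A 2-term AP is any pair of integers, so a monochromatic 2-AP exists iff some colour is used at least twice. With 35 colours, the colouring i ↦ i on {1, ..., 35} uses each colour once, avoiding any monochromatic pair, so W(35, 2) > 35. For {1, ..., 36}, pigeonhole forces two integers of the same colour, which form a monochromatic 2-AP. Hence W(35, 2) = 36.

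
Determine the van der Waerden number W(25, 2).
W(25, 2) = 25 + 1 = 26

A 2-term AP is any pair of integers, so a monochromatic 2-AP exists iff some colour is used at least twice. With 25 colours, the colouring i ↦ i on {1, ..., 25} uses each colour once, avoiding any monochromatic pair, so W(25, 2) > 25. For {1, ..., 26}, pigeonhole forces two integers of the same colour, which form a monochromatic 2-AP. Hence W(25, 2) = 26.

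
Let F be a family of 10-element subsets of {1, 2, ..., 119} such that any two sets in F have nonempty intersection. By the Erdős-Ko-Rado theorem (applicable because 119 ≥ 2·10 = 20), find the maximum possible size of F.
max |F| = C(118, 9) = 8940826085620

Erdős-Ko-Rado (1961): when n ≥ 2k, max |F| = C(n−1, k−1). The bound is attained by the star {A : i ∈ A} for any fixed i ∈ [n]. Here C(119−1, 10−1) = C(118, 9) = 8940826085620.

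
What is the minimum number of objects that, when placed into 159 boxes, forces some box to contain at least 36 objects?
n = (36 − 1)·159 + 1 = 5566

By the generalised pigeonhole principle, to guarantee some box contains ≥ r objects we need more than (r − 1) · k objects total. Threshold: n = (r − 1) · k + 1. With r = 36 and k = 159: n = 35 · 159 + 1 = 5565 + 1 = 5566. For n = 5565 = 35 · 159, we can put exactly 35 objects in every box, avoiding 36 in any single one — so 5566 is tight.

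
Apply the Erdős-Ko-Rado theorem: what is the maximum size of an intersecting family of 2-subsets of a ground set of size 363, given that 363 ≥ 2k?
max |F| = C(362, 1) = 362

Erdős-Ko-Rado (1961): when n ≥ 2k, max |F| = C(n−1, k−1). The bound is attained by the star {A : i ∈ A} for any fixed i ∈ [n]. Here C(363−1, 2−1) = C(362, 1) = 362.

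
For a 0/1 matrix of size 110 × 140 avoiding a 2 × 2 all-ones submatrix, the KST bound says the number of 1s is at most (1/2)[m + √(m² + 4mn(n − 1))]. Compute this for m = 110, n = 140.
z(110, 140; 2, 2) ≤ (1/2)[110 + √(110² + 4·110·140·139)] = (1/2)[110 + √8574500] = 1519.1124

Kővári–Sós–Turán: let r_1, ..., r_110 be the row sums and z = Σ r_i the total number of 1s. Each pair of columns can share at most one row with both entries 1 (else a 2×2 all-ones block appears), so Σ_i C(r_i, 2) ≤ C(140, 2) = 9730. By convexity Σ_i C(r_i, 2) ≥ 110·C(z/110, 2) = z(z − 110)/(2·110), giving z² − 110z − 110·140·139 ≤ 0 and hence z ≤ (1/2)[110 + √(12100 + 4·2140600)] = (1/2)[110 + √8574500] ≈ (1/2)(110 + 2928.2247) = 1519.1124.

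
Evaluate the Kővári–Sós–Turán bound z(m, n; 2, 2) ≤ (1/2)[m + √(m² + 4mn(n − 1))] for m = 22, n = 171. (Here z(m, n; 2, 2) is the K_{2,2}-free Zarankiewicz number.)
z(22, 171; 2, 2) ≤ (1/2)[22 + √(22² + 4·22·171·170)] = (1/2)[22 + √2558644] = 810.7881

Kővári–Sós–Turán: let r_1, ..., r_22 be the row sums and z = Σ r_i the total number of 1s. Each pair of columns can share at most one row with both entries 1 (else a 2×2 all-ones block appears), so Σ_i C(r_i, 2) ≤ C(171, 2) = 14535. By convexity Σ_i C(r_i, 2) ≥ 22·C(z/22, 2) = z(z − 22)/(2·22), giving z² − 22z − 22·171·170 ≤ 0 and hence z ≤ (1/2)[22 + √(484 + 4·639540)] = (1/2)[22 + √2558644] ≈ (1/2)(22 + 1599.5762) = 810.7881.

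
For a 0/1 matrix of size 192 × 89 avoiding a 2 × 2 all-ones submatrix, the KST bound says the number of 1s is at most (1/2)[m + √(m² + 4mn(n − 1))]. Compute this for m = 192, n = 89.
z(192, 89; 2, 2) ≤ (1/2)[192 + √(192² + 4·192·89·88)] = (1/2)[192 + √6051840] = 1326.0244

Kővári–Sós–Turán: let r_1, ..., r_192 be the row sums and z = Σ r_i the total number of 1s. Each pair of columns can share at most one row with both entries 1 (else a 2×2 all-ones block appears), so Σ_i C(r_i, 2) ≤ C(89, 2) = 3916. By convexity Σ_i C(r_i, 2) ≥ 192·C(z/192, 2) = z(z − 192)/(2·192), giving z² − 192z − 192·89·88 ≤ 0 and hence z ≤ (1/2)[192 + √(36864 + 4·1503744)] = (1/2)[192 + √6051840] ≈ (1/2)(192 + 2460.0488) = 1326.0244.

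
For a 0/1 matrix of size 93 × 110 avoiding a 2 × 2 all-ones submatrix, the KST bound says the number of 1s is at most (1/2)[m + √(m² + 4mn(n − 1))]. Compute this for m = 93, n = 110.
z(93, 110; 2, 2) ≤ (1/2)[93 + √(93² + 4·93·110·109)] = (1/2)[93 + √4468929] = 1103.4921

Kővári–Sós–Turán: let r_1, ..., r_93 be the row sums and z = Σ r_i the total number of 1s. Each pair of columns can share at most one row with both entries 1 (else a 2×2 all-ones block appears), so Σ_i C(r_i, 2) ≤ C(110, 2) = 5995. By convexity Σ_i C(r_i, 2) ≥ 93·C(z/93, 2) = z(z − 93)/(2·93), giving z² − 93z − 93·110·109 ≤ 0 and hence z ≤ (1/2)[93 + √(8649 + 4·1115070)] = (1/2)[93 + √4468929] ≈ (1/2)(93 + 2113.9842) = 1103.4921.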